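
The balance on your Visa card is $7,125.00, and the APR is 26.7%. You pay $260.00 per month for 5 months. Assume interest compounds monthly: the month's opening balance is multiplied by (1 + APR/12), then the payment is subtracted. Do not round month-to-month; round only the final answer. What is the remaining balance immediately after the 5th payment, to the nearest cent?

Monthly rate r = 26.7%/12 = 2.225% = 0.02225.
Each month: B ← B·(1+r) − $260.00.
Month 1: interest $158.53; balance after payment $7,023.53.
Month 2: interest $156.27; balance after payment $6,919.80.
Month 3: interest $153.97; balance after payment $6,813.77.
Month 4: interest $151.61; balance after payment $6,705.38.
Month 5: interest $149.19; balance after payment $6,594.57.

$6,594.57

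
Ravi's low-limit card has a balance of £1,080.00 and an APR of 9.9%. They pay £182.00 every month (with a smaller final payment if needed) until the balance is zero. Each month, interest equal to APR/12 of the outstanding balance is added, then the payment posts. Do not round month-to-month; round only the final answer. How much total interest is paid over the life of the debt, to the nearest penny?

Monthly rate r = 9.9%/12 = 0.825% = 0.00825.
Payoff takes n = ⌈−ln(1 − rB₀/P)/ln(1+r)⌉ = ⌈6.109⌉ = 7 payments; the last is £19.97.
Total paid = 6·£182.00 + £19.97 = £1,111.97.
Total interest = total paid − principal = £1,111.97 − £1,080.00 = £31.97.

£31.97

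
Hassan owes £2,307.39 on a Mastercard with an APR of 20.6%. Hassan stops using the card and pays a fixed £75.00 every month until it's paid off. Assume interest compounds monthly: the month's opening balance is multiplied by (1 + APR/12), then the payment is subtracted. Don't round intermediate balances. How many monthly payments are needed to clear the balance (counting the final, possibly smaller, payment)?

Monthly rate r = 20.6%/12 = 1.71667% = 0.0171667.
Recurrence: B ← B·(1+r) − £75.00.
Month 1: interest £39.61; balance after payment £2,272.00.
Month 2: interest £39.00; balance after payment £2,236.00.
Closed form: n = −ln(1 − rB₀/P)/ln(1+r) = −ln(0.47186)/ln(1.01717) ≈ 44.126, so the balance reaches zero during payment 45.

45 months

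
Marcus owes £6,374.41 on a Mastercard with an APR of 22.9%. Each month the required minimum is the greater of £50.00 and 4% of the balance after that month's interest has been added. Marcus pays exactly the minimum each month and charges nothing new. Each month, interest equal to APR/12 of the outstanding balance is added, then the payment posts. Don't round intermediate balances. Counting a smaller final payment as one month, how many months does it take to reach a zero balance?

Monthly rate r = 22.9%/12 = 1.90833% = 0.0190833.
While 4% of the post-interest balance exceeds £50.00, each month B ← (B·(1+r))·(1 − 0.04), i.e. B shrinks by the factor (1+r)·0.96 = 0.97832.
This holds for months 1–76. Entering month 77 the balance is £1,205.01; 4% of the post-interest balance is now below £50.00, so the flat £50.00 minimum applies from here.
From month 77 a fixed £50.00 at rate r clears £1,205.01 in 33 more payments. Total: 76 + 33 = 109 months.

109 months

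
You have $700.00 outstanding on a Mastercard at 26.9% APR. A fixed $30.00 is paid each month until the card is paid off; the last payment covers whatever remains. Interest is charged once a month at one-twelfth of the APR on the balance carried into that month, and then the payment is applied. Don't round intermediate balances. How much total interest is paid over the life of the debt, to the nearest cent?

$301.95

Monthly rate r = 26.9%/12 = 2.24167% = 0.0224167.
Payoff takes n = ⌈−ln(1 − rB₀/P)/ln(1+r)⌉ = ⌈33.396⌉ = 34 payments; the last is $11.95.
Total paid = 33·$30.00 + $11.95 = $1,001.95.
Total interest = total paid − principal = $1,001.95 − $700.00 = $301.95.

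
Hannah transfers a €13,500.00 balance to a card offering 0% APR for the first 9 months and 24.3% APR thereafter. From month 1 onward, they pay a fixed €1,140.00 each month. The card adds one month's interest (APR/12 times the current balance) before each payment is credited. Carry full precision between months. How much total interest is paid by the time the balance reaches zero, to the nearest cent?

€131.12

Promo months 1–9 at r₀ = 0%/12 = 0; months 10+ at r₁ = 24.3%/12 = 0.02025.
After month 9 (no interest yet): B = €13,500.00 − 9·€1,140.00 = €3,240.00.
Then at r₁ with €1,140.00/mo: n₂ = −ln(1 − r₁·B/P)/ln(1+r₁) ≈ 2.96 → 3 more payments.
Total paid = 11·€1,140.00 + €1,091.12 = €13,631.12; interest = €13,631.12 − €13,500.00 = €131.12.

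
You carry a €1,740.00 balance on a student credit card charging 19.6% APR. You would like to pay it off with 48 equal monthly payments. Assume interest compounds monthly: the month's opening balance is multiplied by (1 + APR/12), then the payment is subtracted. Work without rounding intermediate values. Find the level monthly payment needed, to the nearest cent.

€52.58

Monthly rate r = 19.6%/12 = 1.63333% = 0.0163333.
Level-payment amortization: P = B₀·r / (1 − (1+r)^(−n)) = 1740.00·0.0163333 / (1 − 1.01633^(−48)).
Denominator 1 − (1+r)^(−48) = 0.540522915.
P = 28.42 / 0.540522915 ≈ 52.58.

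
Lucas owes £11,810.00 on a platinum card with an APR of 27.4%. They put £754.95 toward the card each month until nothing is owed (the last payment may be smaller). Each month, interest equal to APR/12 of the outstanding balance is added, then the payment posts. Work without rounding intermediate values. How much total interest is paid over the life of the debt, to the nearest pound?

£2,969

Monthly rate r = 27.4%/12 = 2.28333% = 0.0228333.
Payoff takes n = ⌈−ln(1 − rB₀/P)/ln(1+r)⌉ = ⌈19.574⌉ = 20 payments; the last is £435.25.
Total paid = 19·£754.95 + £435.25 = £14,779.30.
Total interest = total paid − principal = £14,779.30 − £11,810.00 = £2,969.30.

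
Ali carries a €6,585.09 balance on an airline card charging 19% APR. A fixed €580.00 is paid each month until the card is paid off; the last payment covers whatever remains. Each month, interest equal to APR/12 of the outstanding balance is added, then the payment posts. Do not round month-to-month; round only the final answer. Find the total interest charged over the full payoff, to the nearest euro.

Monthly rate r = 19%/12 = 1.58333% = 0.0158333.
Payoff takes n = ⌈−ln(1 − rB₀/P)/ln(1+r)⌉ = ⌈12.614⌉ = 13 payments; the last is €357.49.
Total paid = 12·€580.00 + €357.49 = €7,317.49.
Total interest = total paid − principal = €7,317.49 − €6,585.09 = €732.40.

€732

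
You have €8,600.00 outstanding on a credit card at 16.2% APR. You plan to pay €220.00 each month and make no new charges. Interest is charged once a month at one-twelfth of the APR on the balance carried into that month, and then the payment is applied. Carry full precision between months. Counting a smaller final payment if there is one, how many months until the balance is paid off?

56 payments

Monthly rate r = 16.2%/12 = 1.35% = 0.0135.
Recurrence: B ← B·(1+r) − €220.00.
Month 1: interest €116.10; balance after payment €8,496.10.
Month 2: interest €114.70; balance after payment €8,390.80.
Closed form: n = −ln(1 − rB₀/P)/ln(1+r) = −ln(0.47227)/ln(1.0135) ≈ 55.945, so the balance reaches zero during payment 56.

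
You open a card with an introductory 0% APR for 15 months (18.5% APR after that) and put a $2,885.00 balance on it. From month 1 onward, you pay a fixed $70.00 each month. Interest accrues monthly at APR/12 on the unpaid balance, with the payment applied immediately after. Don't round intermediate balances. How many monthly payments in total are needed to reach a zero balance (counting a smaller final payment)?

49 payments

Promo months 1–15 at r₀ = 0%/12 = 0; months 16+ at r₁ = 18.5%/12 = 0.0154167.
After month 15 (no interest yet): B = $2,885.00 − 15·$70.00 = $1,835.00.
Then at r₁ with $70.00/mo: n₂ = −ln(1 − r₁·B/P)/ln(1+r₁) ≈ 33.84 → 34 more payments.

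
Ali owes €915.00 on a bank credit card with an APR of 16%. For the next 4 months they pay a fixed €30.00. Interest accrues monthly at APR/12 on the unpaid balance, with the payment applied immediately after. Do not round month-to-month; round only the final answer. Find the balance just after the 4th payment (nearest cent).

€842.36

Monthly rate r = 16%/12 = 1.33333% = 0.0133333.
Each month: B ← B·(1+r) − €30.00.
Month 1: interest €12.20; balance after payment €897.20.
Month 2: interest €11.96; balance after payment €879.16.
Month 3: interest €11.72; balance after payment €860.88.
Month 4: interest €11.48; balance after payment €842.36.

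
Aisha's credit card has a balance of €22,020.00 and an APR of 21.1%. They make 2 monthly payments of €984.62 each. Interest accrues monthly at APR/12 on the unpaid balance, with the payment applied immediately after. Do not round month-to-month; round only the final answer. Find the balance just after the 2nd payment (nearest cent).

€20,814.63

Monthly rate r = 21.1%/12 = 1.75833% = 0.0175833.
Each month: B ← B·(1+r) − €984.62.
Month 1: interest €387.19; balance after payment €21,422.57.
Month 2: interest €376.68; balance after payment €20,814.63.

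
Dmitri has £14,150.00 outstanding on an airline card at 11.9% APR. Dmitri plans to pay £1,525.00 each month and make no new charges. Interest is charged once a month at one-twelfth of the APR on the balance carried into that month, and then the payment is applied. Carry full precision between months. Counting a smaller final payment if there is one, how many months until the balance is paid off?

Monthly rate r = 11.9%/12 = 0.991667% = 0.00991667.
Recurrence: B ← B·(1+r) − £1,525.00.
Month 1: interest £140.32; balance after payment £12,765.32.
Month 2: interest £126.59; balance after payment £11,366.91.
Closed form: n = −ln(1 − rB₀/P)/ln(1+r) = −ln(0.90799)/ln(1.00992) ≈ 9.782, so the balance reaches zero during payment 10.

10 months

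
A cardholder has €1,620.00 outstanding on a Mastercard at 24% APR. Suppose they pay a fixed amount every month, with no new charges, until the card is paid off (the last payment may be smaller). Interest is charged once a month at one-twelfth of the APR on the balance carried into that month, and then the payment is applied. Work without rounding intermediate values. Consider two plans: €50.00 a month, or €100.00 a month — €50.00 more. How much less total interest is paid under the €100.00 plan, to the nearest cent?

€658.93

Monthly rate r = 24%/12 = 2% = 0.02.
At €50.00/mo: n = ⌈−ln(1 − rB₀/P)/ln(1+r)⌉ = 53 payments (last €36.43); total interest = total paid − €1,620.00 = €1,016.43.
At €100.00/mo: 20 payments (last €77.50); total interest €357.50.
Interest saved = €1,016.43 − €357.50 = €658.93.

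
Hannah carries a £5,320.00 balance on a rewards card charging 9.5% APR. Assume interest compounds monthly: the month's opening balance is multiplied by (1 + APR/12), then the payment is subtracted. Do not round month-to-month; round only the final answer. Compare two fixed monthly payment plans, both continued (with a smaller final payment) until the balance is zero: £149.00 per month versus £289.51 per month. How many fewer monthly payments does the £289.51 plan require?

23 fewer payments

Monthly rate r = 9.5%/12 = 0.791667% = 0.00791667.
At £149.00/mo: n = ⌈−ln(1 − rB₀/P)/ln(1+r)⌉ = 43 payments (last £19.30); total interest = total paid − £5,320.00 = £957.30.
At £289.51/mo: 20 payments (last £271.24); total interest £451.93.
Payments saved = 43 − 20 = 23.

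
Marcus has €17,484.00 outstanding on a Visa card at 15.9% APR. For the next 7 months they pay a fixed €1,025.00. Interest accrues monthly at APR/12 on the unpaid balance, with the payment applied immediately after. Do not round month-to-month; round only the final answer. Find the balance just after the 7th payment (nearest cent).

€11,704.96

Monthly rate r = 15.9%/12 = 1.325% = 0.01325.
Each month: B ← B·(1+r) − €1,025.00.
Month 1: interest €231.66; balance after payment €16,690.66.
Month 2: interest €221.15; balance after payment €15,886.81.
Month 3: interest €210.50; balance after payment €15,072.31.
Month 4: interest €199.71; balance after payment €14,247.02.
Month 5: interest €188.77; balance after payment €13,410.80.
Month 6: interest €177.69; balance after payment €12,563.49.
Month 7: interest €166.47; balance after payment €11,704.96.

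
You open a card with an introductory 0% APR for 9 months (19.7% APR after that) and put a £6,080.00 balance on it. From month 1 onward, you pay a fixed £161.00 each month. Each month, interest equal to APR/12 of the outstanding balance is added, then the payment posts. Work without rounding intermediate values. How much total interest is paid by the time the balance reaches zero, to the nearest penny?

£1,687.82

Promo months 1–9 at r₀ = 0%/12 = 0; months 10+ at r₁ = 19.7%/12 = 0.0164167.
After month 9 (no interest yet): B = £6,080.00 − 9·£161.00 = £4,631.00.
Then at r₁ with £161.00/mo: n₂ = −ln(1 − r₁·B/P)/ln(1+r₁) ≈ 39.25 → 40 more payments.
Total paid = 48·£161.00 + £39.82 = £7,767.82; interest = £7,767.82 − £6,080.00 = £1,687.82.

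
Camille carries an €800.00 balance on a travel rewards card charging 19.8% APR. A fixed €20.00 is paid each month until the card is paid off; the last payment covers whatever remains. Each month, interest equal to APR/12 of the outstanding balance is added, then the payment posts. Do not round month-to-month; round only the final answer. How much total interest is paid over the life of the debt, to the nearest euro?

€518

Monthly rate r = 19.8%/12 = 1.65% = 0.0165.
Payoff takes n = ⌈−ln(1 − rB₀/P)/ln(1+r)⌉ = ⌈65.920⌉ = 66 payments; the last is €18.42.
Total paid = 65·€20.00 + €18.42 = €1,318.42.
Total interest = total paid − principal = €1,318.42 − €800.00 = €518.42.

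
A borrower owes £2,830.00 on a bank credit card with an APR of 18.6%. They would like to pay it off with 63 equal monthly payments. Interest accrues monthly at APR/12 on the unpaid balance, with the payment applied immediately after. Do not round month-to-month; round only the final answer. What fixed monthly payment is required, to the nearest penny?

Monthly rate r = 18.6%/12 = 1.55% = 0.0155.
Level-payment amortization: P = B₀·r / (1 − (1+r)^(−n)) = 2830.00·0.0155 / (1 − 1.0155^(−63)).
Denominator 1 − (1+r)^(−63) = 0.620541267.
P = 43.865 / 0.620541267 ≈ 70.69.

£70.69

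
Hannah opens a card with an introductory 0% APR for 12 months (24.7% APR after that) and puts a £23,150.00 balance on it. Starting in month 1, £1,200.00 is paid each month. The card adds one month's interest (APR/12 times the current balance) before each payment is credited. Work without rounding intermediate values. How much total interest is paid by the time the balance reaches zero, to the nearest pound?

Promo months 1–12 at r₀ = 0%/12 = 0; months 13+ at r₁ = 24.7%/12 = 0.0205833.
After month 12 (no interest yet): B = £23,150.00 − 12·£1,200.00 = £8,750.00.
Then at r₁ with £1,200.00/mo: n₂ = −ln(1 − r₁·B/P)/ln(1+r₁) ≈ 7.98 → 8 more payments.
Total paid = 19·£1,200.00 + £1,178.20 = £23,978.20; interest = £23,978.20 − £23,150.00 = £828.20.

£828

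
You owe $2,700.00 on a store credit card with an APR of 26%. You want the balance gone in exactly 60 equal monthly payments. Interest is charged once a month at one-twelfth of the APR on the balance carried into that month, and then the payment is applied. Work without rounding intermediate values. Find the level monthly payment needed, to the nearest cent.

Monthly rate r = 26%/12 = 2.16667% = 0.0216667.
Level-payment amortization: P = B₀·r / (1 − (1+r)^(−n)) = 2700.00·0.0216667 / (1 − 1.02167^(−60)).
Denominator 1 − (1+r)^(−60) = 0.723658219.
P = 58.5 / 0.723658219 ≈ 80.84.

$80.84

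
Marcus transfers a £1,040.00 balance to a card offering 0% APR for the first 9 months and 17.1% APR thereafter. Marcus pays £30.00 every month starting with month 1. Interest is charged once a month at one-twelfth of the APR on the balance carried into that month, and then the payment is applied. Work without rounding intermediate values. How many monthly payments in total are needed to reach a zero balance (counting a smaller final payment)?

42 months

Promo months 1–9 at r₀ = 0%/12 = 0; months 10+ at r₁ = 17.1%/12 = 0.01425.
After month 9 (no interest yet): B = £1,040.00 − 9·£30.00 = £770.00.
Then at r₁ with £30.00/mo: n₂ = −ln(1 − r₁·B/P)/ln(1+r₁) ≈ 32.18 → 33 more payments.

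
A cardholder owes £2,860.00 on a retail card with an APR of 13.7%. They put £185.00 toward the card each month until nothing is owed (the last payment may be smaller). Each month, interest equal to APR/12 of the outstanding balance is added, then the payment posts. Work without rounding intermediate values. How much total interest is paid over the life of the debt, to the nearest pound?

Monthly rate r = 13.7%/12 = 1.14167% = 0.0114167.
Payoff takes n = ⌈−ln(1 − rB₀/P)/ln(1+r)⌉ = ⌈17.106⌉ = 18 payments; the last is £19.70.
Total paid = 17·£185.00 + £19.70 = £3,164.70.
Total interest = total paid − principal = £3,164.70 − £2,860.00 = £304.70.

£305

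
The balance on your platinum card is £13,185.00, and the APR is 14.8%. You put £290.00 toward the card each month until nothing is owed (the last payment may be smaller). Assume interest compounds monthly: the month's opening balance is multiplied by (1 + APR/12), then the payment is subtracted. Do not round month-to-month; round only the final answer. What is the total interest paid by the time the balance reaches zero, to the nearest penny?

£6,278.01

Monthly rate r = 14.8%/12 = 1.23333% = 0.0123333.
Payoff takes n = ⌈−ln(1 − rB₀/P)/ln(1+r)⌉ = ⌈67.113⌉ = 68 payments; the last is £33.01.
Total paid = 67·£290.00 + £33.01 = £19,463.01.
Total interest = total paid − principal = £19,463.01 − £13,185.00 = £6,278.01.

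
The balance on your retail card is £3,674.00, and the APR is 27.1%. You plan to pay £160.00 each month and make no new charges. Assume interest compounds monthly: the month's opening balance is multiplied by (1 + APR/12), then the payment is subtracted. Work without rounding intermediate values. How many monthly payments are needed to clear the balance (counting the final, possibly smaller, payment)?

33 months

Monthly rate r = 27.1%/12 = 2.25833% = 0.0225833.
Recurrence: B ← B·(1+r) − £160.00.
Month 1: interest £82.97; balance after payment £3,596.97.
Month 2: interest £81.23; balance after payment £3,518.20.
Closed form: n = −ln(1 − rB₀/P)/ln(1+r) = −ln(0.48143)/ln(1.02258) ≈ 32.733, so the balance reaches zero during payment 33.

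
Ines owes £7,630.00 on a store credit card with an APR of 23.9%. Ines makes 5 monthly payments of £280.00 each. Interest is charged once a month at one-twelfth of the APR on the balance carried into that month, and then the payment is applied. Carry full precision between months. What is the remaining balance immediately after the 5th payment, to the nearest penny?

Monthly rate r = 23.9%/12 = 1.99167% = 0.0199167.
Each month: B ← B·(1+r) − £280.00.
Month 1: interest £151.96; balance after payment £7,501.96.
Month 2: interest £149.41; balance after payment £7,371.38.
Month 3: interest £146.81; balance after payment £7,238.19.
Month 4: interest £144.16; balance after payment £7,102.35.
Month 5: interest £141.46; balance after payment £6,963.81.

£6,963.81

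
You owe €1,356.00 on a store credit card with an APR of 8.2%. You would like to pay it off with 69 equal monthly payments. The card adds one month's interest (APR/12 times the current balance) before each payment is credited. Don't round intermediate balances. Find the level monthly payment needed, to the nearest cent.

€24.71

Monthly rate r = 8.2%/12 = 0.683333% = 0.00683333.
Level-payment amortization: P = B₀·r / (1 − (1+r)^(−n)) = 1356.00·0.00683333 / (1 − 1.00683^(−69)).
Denominator 1 − (1+r)^(−69) = 0.374932943.
P = 9.266 / 0.374932943 ≈ 24.71.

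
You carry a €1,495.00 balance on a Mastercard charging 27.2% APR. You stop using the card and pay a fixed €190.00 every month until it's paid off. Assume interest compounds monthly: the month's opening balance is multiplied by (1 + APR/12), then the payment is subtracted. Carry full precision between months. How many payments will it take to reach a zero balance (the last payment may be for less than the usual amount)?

9 months

Monthly rate r = 27.2%/12 = 2.26667% = 0.0226667.
Recurrence: B ← B·(1+r) − €190.00.
Month 1: interest €33.89; balance after payment €1,338.89.
Month 2: interest €30.35; balance after payment €1,179.23.
Closed form: n = −ln(1 − rB₀/P)/ln(1+r) = −ln(0.82165)/ln(1.02267) ≈ 8.764, so the balance reaches zero during payment 9.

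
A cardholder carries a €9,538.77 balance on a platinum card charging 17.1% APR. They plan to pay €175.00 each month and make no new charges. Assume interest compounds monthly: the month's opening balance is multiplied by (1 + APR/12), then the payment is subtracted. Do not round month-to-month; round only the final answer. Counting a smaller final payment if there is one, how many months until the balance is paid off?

Monthly rate r = 17.1%/12 = 1.425% = 0.01425.
Recurrence: B ← B·(1+r) − €175.00.
Month 1: interest €135.93; balance after payment €9,499.70.
Month 2: interest €135.37; balance after payment €9,460.07.
Closed form: n = −ln(1 − rB₀/P)/ln(1+r) = −ln(0.22327)/ln(1.01425) ≈ 105.967, so the balance reaches zero during payment 106.

106 payments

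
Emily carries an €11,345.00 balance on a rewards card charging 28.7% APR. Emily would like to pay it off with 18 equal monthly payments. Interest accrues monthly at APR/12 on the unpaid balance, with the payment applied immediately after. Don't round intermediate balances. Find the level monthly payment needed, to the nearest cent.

Monthly rate r = 28.7%/12 = 2.39167% = 0.0239167.
Level-payment amortization: P = B₀·r / (1 − (1+r)^(−n)) = 11345.00·0.0239167 / (1 − 1.02392^(−18)).
Denominator 1 − (1+r)^(−18) = 0.346512959.
P = 271.335 / 0.346512959 ≈ 783.04.

€783.04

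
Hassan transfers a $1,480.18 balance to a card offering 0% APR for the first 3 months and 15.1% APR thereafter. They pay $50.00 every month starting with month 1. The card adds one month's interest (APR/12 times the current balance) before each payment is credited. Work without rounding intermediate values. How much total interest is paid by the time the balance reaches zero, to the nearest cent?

Promo months 1–3 at r₀ = 0%/12 = 0; months 4+ at r₁ = 15.1%/12 = 0.0125833.
After month 3 (no interest yet): B = $1,480.18 − 3·$50.00 = $1,330.18.
Then at r₁ with $50.00/mo: n₂ = −ln(1 − r₁·B/P)/ln(1+r₁) ≈ 32.60 → 33 more payments.
Total paid = 35·$50.00 + $29.89 = $1,779.89; interest = $1,779.89 − $1,480.18 = $299.71.

$299.71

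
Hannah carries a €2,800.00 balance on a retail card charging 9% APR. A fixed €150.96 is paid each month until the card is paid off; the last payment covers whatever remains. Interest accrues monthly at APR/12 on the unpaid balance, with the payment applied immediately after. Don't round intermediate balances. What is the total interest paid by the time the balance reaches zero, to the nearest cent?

Monthly rate r = 9%/12 = 0.75% = 0.0075.
Payoff takes n = ⌈−ln(1 − rB₀/P)/ln(1+r)⌉ = ⌈20.047⌉ = 21 payments; the last is €7.05.
Total paid = 20·€150.96 + €7.05 = €3,026.25.
Total interest = total paid − principal = €3,026.25 − €2,800.00 = €226.25.

€226.25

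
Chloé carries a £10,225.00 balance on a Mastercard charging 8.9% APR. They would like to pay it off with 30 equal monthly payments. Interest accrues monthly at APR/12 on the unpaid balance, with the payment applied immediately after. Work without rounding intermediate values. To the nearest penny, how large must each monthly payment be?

£381.41

Monthly rate r = 8.9%/12 = 0.741667% = 0.00741667.
Level-payment amortization: P = B₀·r / (1 − (1+r)^(−n)) = 10225.00·0.00741667 / (1 − 1.00742^(−30)).
Denominator 1 − (1+r)^(−30) = 0.198827463.
P = 75.8354 / 0.198827463 ≈ 381.41.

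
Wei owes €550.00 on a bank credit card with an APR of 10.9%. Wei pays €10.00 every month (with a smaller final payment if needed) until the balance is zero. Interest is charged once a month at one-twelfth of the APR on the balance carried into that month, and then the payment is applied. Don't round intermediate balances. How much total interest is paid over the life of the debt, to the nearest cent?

€215.65

Monthly rate r = 10.9%/12 = 0.908333% = 0.00908333.
Payoff takes n = ⌈−ln(1 − rB₀/P)/ln(1+r)⌉ = ⌈76.564⌉ = 77 payments; the last is €5.65.
Total paid = 76·€10.00 + €5.65 = €765.65.
Total interest = total paid − principal = €765.65 − €550.00 = €215.65.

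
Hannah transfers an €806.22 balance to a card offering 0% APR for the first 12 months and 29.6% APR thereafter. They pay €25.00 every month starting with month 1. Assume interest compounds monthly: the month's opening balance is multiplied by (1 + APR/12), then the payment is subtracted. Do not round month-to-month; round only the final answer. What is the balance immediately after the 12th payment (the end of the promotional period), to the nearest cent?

€506.22

Promo months 1–12 at r₀ = 0%/12 = 0; months 13+ at r₁ = 29.6%/12 = 0.0246667.
After month 12 (no interest yet): B = €806.22 − 12·€25.00 = €506.22.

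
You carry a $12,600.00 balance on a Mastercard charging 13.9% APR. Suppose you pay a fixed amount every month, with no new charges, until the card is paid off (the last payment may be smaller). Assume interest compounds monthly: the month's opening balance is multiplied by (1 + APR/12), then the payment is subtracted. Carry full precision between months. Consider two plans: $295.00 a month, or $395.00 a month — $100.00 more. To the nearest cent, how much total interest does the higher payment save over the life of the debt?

$1,668.06

Monthly rate r = 13.9%/12 = 1.15833% = 0.0115833.
At $295.00/mo: n = ⌈−ln(1 − rB₀/P)/ln(1+r)⌉ = 60 payments (last $82.43); total interest = total paid − $12,600.00 = $4,887.43.
At $395.00/mo: 41 payments (last $19.37); total interest $3,219.37.
Interest saved = $4,887.43 − $3,219.37 = $1,668.06.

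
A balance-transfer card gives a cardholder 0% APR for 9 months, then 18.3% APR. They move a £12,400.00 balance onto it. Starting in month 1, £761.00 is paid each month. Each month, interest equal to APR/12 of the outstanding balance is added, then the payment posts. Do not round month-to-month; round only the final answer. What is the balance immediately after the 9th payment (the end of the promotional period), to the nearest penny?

Promo months 1–9 at r₀ = 0%/12 = 0; months 10+ at r₁ = 18.3%/12 = 0.01525.
After month 9 (no interest yet): B = £12,400.00 − 9·£761.00 = £5,551.00.

£5,551.00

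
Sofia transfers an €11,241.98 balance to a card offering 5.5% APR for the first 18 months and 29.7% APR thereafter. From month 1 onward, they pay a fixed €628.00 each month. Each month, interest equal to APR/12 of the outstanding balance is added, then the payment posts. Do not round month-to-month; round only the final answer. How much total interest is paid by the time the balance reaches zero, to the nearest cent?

Promo months 1–18 at r₀ = 5.5%/12 = 0.00458333; months 19+ at r₁ = 29.7%/12 = 0.02475.
After month 18: iterate B ← B·(1+r₀) − €628.00 for 18 months → €451.14.
Then at r₁ with €628.00/mo: n₂ = −ln(1 − r₁·B/P)/ln(1+r₁) ≈ 0.73 → 1 more payments.
Total paid = 18·€628.00 + €462.30 = €11,766.30; interest = €11,766.30 − €11,241.98 = €524.32.

€524.32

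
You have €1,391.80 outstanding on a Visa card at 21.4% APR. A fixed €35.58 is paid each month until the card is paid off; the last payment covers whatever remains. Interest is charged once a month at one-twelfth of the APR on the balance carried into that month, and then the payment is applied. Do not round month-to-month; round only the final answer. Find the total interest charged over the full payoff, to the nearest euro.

€1,016

Monthly rate r = 21.4%/12 = 1.78333% = 0.0178333.
Payoff takes n = ⌈−ln(1 − rB₀/P)/ln(1+r)⌉ = ⌈67.661⌉ = 68 payments; the last is €23.59.
Total paid = 67·€35.58 + €23.59 = €2,407.45.
Total interest = total paid − principal = €2,407.45 − €1,391.80 = €1,015.65.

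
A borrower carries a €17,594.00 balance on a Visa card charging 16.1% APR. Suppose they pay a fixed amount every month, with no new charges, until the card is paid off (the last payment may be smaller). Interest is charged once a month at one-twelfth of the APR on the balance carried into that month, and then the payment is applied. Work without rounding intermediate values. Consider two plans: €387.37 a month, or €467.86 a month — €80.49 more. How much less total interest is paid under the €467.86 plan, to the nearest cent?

Monthly rate r = 16.1%/12 = 1.34167% = 0.0134167.
At €387.37/mo: n = ⌈−ln(1 − rB₀/P)/ln(1+r)⌉ = 71 payments (last €206.43); total interest = total paid − €17,594.00 = €9,728.33.
At €467.86/mo: 53 payments (last €324.87); total interest €7,059.59.
Interest saved = €9,728.33 − €7,059.59 = €2,668.74.

€2,668.74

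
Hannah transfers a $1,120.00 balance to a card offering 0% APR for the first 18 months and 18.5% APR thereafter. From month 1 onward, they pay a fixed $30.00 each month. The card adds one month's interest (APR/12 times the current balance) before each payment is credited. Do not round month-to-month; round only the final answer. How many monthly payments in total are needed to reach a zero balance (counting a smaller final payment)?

Promo months 1–18 at r₀ = 0%/12 = 0; months 19+ at r₁ = 18.5%/12 = 0.0154167.
After month 18 (no interest yet): B = $1,120.00 − 18·$30.00 = $580.00.
Then at r₁ with $30.00/mo: n₂ = −ln(1 − r₁·B/P)/ln(1+r₁) ≈ 23.13 → 24 more payments.

42 payments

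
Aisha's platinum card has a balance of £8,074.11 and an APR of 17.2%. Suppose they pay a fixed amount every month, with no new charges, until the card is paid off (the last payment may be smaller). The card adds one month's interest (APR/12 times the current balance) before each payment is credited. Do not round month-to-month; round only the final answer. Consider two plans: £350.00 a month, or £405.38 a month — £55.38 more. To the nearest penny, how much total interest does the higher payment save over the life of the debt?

Monthly rate r = 17.2%/12 = 1.43333% = 0.0143333.
At £350.00/mo: n = ⌈−ln(1 − rB₀/P)/ln(1+r)⌉ = 29 payments (last £73.45); total interest = total paid − £8,074.11 = £1,799.34.
At £405.38/mo: 24 payments (last £251.95); total interest £1,501.58.
Interest saved = £1,799.34 − £1,501.58 = £297.76.

£297.76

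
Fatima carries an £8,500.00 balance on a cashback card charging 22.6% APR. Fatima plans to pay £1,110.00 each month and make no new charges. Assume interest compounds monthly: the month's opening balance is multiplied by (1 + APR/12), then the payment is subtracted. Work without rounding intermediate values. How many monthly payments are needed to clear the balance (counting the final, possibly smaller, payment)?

Monthly rate r = 22.6%/12 = 1.88333% = 0.0188333.
Recurrence: B ← B·(1+r) − £1,110.00.
Month 1: interest £160.08; balance after payment £7,550.08.
Month 2: interest £142.19; balance after payment £6,582.28.
Closed form: n = −ln(1 − rB₀/P)/ln(1+r) = −ln(0.85578)/ln(1.01883) ≈ 8.347, so the balance reaches zero during payment 9.

9 payments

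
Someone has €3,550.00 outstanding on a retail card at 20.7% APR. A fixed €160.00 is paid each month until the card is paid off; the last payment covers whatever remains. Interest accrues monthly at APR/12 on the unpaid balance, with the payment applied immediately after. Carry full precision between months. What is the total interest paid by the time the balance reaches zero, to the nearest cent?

€963.67

Monthly rate r = 20.7%/12 = 1.725% = 0.01725.
Payoff takes n = ⌈−ln(1 − rB₀/P)/ln(1+r)⌉ = ⌈28.209⌉ = 29 payments; the last is €33.67.
Total paid = 28·€160.00 + €33.67 = €4,513.67.
Total interest = total paid − principal = €4,513.67 − €3,550.00 = €963.67.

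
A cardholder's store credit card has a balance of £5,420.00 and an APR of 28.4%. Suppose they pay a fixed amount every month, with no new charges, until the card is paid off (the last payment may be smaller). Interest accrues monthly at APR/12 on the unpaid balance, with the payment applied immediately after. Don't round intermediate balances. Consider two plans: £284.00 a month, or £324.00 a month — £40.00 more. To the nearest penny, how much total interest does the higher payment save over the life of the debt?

£313.73

Monthly rate r = 28.4%/12 = 2.36667% = 0.0236667.
At £284.00/mo: n = ⌈−ln(1 − rB₀/P)/ln(1+r)⌉ = 26 payments (last £196.17); total interest = total paid − £5,420.00 = £1,876.17.
At £324.00/mo: 22 payments (last £178.44); total interest £1,562.44.
Interest saved = £1,876.17 − £1,562.44 = £313.73.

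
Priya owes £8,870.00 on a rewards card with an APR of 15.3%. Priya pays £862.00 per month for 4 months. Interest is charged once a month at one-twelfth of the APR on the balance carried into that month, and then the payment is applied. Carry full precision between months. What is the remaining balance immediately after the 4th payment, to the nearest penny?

Monthly rate r = 15.3%/12 = 1.275% = 0.01275.
Each month: B ← B·(1+r) − £862.00.
Month 1: interest £113.09; balance after payment £8,121.09.
Month 2: interest £103.54; balance after payment £7,362.64.
Month 3: interest £93.87; balance after payment £6,594.51.
Month 4: interest £84.08; balance after payment £5,816.59.

£5,816.59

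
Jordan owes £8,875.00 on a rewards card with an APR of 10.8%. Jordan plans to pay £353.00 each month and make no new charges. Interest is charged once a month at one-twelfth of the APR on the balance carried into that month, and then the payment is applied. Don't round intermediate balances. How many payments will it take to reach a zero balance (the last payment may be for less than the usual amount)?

29 payments

Monthly rate r = 10.8%/12 = 0.9% = 0.009.
Recurrence: B ← B·(1+r) − £353.00.
Month 1: interest £79.88; balance after payment £8,601.88.
Month 2: interest £77.42; balance after payment £8,326.29.
Closed form: n = −ln(1 − rB₀/P)/ln(1+r) = −ln(0.77373)/ln(1.009) ≈ 28.632, so the balance reaches zero during payment 29.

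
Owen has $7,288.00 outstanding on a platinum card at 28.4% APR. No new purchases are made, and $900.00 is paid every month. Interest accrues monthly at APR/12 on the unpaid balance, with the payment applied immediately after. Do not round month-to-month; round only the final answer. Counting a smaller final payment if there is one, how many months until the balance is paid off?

Monthly rate r = 28.4%/12 = 2.36667% = 0.0236667.
Recurrence: B ← B·(1+r) − $900.00.
Month 1: interest $172.48; balance after payment $6,560.48.
Month 2: interest $155.26; balance after payment $5,815.75.
Closed form: n = −ln(1 − rB₀/P)/ln(1+r) = −ln(0.80835)/ln(1.02367) ≈ 9.096, so the balance reaches zero during payment 10.

10 payments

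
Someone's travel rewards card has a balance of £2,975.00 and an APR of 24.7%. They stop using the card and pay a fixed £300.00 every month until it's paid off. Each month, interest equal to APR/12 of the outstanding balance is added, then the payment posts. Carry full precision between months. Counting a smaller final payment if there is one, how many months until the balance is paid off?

12 payments

Monthly rate r = 24.7%/12 = 2.05833% = 0.0205833.
Recurrence: B ← B·(1+r) − £300.00.
Month 1: interest £61.24; balance after payment £2,736.24.
Month 2: interest £56.32; balance after payment £2,492.56.
Closed form: n = −ln(1 − rB₀/P)/ln(1+r) = −ln(0.79588)/ln(1.02058) ≈ 11.205, so the balance reaches zero during payment 12.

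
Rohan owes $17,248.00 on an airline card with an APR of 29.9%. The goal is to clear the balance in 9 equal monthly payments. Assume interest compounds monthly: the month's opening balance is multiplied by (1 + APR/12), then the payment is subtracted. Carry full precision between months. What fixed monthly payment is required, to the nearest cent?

Monthly rate r = 29.9%/12 = 2.49167% = 0.0249167.
Level-payment amortization: P = B₀·r / (1 − (1+r)^(−n)) = 17248.00·0.0249167 / (1 − 1.02492^(−9)).
Denominator 1 − (1+r)^(−9) = 0.198685501.
P = 429.763 / 0.198685501 ≈ 2163.03.

$2,163.03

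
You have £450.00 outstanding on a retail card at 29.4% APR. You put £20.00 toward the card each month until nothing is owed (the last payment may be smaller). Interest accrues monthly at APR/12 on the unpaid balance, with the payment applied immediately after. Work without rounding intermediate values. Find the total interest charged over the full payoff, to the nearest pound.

£212

Monthly rate r = 29.4%/12 = 2.45% = 0.0245.
Payoff takes n = ⌈−ln(1 − rB₀/P)/ln(1+r)⌉ = ⌈33.105⌉ = 34 payments; the last is £2.12.
Total paid = 33·£20.00 + £2.12 = £662.12.
Total interest = total paid − principal = £662.12 − £450.00 = £212.12.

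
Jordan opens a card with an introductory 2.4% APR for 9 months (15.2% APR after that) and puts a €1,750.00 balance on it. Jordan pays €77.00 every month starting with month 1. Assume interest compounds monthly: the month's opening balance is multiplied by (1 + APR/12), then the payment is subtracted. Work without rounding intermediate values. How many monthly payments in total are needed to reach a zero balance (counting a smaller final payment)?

25 months

Promo months 1–9 at r₀ = 2.4%/12 = 0.002; months 10+ at r₁ = 15.2%/12 = 0.0126667.
After month 9: iterate B ← B·(1+r₀) − €77.00 for 9 months → €1,083.18.
Then at r₁ with €77.00/mo: n₂ = −ln(1 − r₁·B/P)/ln(1+r₁) ≈ 15.59 → 16 more payments.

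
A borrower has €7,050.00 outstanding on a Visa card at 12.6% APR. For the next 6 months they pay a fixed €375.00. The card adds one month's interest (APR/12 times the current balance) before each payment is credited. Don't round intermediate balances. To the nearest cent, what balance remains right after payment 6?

€5,196.08

Monthly rate r = 12.6%/12 = 1.05% = 0.0105.
Each month: B ← B·(1+r) − €375.00.
Month 1: interest €74.02; balance after payment €6,749.02.
Month 2: interest €70.86; balance after payment €6,444.89.
Month 3: interest €67.67; balance after payment €6,137.56.
Month 4: interest €64.44; balance after payment €5,827.01.
Month 5: interest €61.18; balance after payment €5,513.19.
Month 6: interest €57.89; balance after payment €5,196.08.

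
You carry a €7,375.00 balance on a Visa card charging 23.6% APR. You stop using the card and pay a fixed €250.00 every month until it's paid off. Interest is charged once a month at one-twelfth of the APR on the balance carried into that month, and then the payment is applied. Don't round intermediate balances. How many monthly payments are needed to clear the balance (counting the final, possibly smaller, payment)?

Monthly rate r = 23.6%/12 = 1.96667% = 0.0196667.
Recurrence: B ← B·(1+r) − €250.00.
Month 1: interest €145.04; balance after payment €7,270.04.
Month 2: interest €142.98; balance after payment €7,163.02.
Closed form: n = −ln(1 − rB₀/P)/ln(1+r) = −ln(0.41983)/ln(1.01967) ≈ 44.563, so the balance reaches zero during payment 45.

45 payments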